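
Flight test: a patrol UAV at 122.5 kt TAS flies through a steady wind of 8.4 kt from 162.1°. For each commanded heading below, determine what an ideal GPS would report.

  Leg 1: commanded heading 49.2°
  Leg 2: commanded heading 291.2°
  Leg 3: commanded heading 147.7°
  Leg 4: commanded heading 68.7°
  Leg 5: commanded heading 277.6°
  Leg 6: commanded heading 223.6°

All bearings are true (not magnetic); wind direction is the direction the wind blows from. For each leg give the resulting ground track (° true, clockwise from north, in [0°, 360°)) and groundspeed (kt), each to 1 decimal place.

Leg 1: track=45.7°, groundspeed=126.0 kt
Leg 2: track=294.1°, groundspeed=128.0 kt
Leg 3: track=146.7°, groundspeed=114.4 kt
Leg 4: track=64.8°, groundspeed=123.3 kt
Leg 5: track=281.0°, groundspeed=126.3 kt
Leg 6: track=227.2°, groundspeed=118.7 kt

Leg 1: heading 49.2°; drift -3.5° → track 45.7°, groundspeed 126.0 kt
Leg 2: heading 291.2°; drift +2.9° → track 294.1°, groundspeed 128.0 kt
Leg 3: heading 147.7°; drift -1.0° → track 146.7°, groundspeed 114.4 kt
Leg 4: heading 68.7°; drift -3.9° → track 64.8°, groundspeed 123.3 kt
Leg 5: heading 277.6°; drift +3.4° → track 281.0°, groundspeed 126.3 kt
Leg 6: heading 223.6°; drift +3.6° → track 227.2°, groundspeed 118.7 kt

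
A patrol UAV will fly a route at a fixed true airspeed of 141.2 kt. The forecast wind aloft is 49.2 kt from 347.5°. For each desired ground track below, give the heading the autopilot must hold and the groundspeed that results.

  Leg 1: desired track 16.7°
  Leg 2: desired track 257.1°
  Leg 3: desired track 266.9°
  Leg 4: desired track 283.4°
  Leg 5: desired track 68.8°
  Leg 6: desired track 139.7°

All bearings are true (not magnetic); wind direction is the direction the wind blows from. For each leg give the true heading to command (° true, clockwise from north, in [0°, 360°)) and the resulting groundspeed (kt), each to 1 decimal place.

Leg 1: heading=6.9°, groundspeed=96.2 kt
Leg 2: heading=277.5°, groundspeed=132.7 kt
Leg 3: heading=287.0°, groundspeed=124.6 kt
Leg 4: heading=301.7°, groundspeed=112.6 kt
Leg 5: heading=48.7°, groundspeed=125.1 kt
Leg 6: heading=130.3°, groundspeed=182.8 kt

Leg 1: desired track 16.7°; wind correction -9.8° → command heading 6.9°, groundspeed 96.2 kt
Leg 2: desired track 257.1°; wind correction +20.4° → command heading 277.5°, groundspeed 132.7 kt
Leg 3: desired track 266.9°; wind correction +20.1° → command heading 287.0°, groundspeed 124.6 kt
Leg 4: desired track 283.4°; wind correction +18.3° → command heading 301.7°, groundspeed 112.6 kt
Leg 5: desired track 68.8°; wind correction -20.1° → command heading 48.7°, groundspeed 125.1 kt
Leg 6: desired track 139.7°; wind correction -9.4° → command heading 130.3°, groundspeed 182.8 kt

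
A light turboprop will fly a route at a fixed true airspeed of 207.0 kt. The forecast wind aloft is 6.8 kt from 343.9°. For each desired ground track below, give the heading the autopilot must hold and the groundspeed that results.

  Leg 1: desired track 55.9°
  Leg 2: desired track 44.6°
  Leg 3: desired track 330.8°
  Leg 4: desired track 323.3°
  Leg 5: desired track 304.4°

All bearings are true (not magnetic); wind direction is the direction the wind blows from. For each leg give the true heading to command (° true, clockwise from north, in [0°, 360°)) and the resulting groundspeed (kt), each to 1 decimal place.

Leg 1: heading=54.1°, groundspeed=204.8 kt
Leg 2: heading=43.0°, groundspeed=203.6 kt
Leg 3: heading=331.2°, groundspeed=200.4 kt
Leg 4: heading=324.0°, groundspeed=200.6 kt
Leg 5: heading=305.6°, groundspeed=201.7 kt

Leg 1: desired track 55.9°; wind correction -1.8° → command heading 54.1°, groundspeed 204.8 kt
Leg 2: desired track 44.6°; wind correction -1.6° → command heading 43.0°, groundspeed 203.6 kt
Leg 3: desired track 330.8°; wind correction +0.4° → command heading 331.2°, groundspeed 200.4 kt
Leg 4: desired track 323.3°; wind correction +0.7° → command heading 324.0°, groundspeed 200.6 kt
Leg 5: desired track 304.4°; wind correction +1.2° → command heading 305.6°, groundspeed 201.7 kt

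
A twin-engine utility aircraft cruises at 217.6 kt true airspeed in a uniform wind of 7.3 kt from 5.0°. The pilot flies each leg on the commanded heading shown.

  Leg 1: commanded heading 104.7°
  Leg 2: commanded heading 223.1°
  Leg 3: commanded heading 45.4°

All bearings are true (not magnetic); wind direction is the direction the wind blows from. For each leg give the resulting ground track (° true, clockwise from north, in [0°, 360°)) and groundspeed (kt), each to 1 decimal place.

Leg 1: heading 104.7°; drift +1.9° → track 106.6°, groundspeed 218.9 kt
Leg 2: heading 223.1°; drift -1.2° → track 221.9°, groundspeed 223.4 kt
Leg 3: heading 45.4°; drift +1.3° → track 46.7°, groundspeed 212.1 kt

Leg 1: track=106.6°, groundspeed=218.9 kt
Leg 2: track=221.9°, groundspeed=223.4 kt
Leg 3: track=46.7°, groundspeed=212.1 kt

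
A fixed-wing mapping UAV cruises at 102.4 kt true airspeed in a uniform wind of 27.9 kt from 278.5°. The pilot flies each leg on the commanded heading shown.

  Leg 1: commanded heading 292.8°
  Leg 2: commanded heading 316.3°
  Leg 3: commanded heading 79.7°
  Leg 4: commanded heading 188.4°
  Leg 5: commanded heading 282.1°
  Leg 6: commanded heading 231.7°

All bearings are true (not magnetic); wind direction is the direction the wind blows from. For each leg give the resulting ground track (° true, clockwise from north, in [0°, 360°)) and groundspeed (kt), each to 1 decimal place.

Leg 1: track=298.0°, groundspeed=75.7 kt
Leg 2: track=328.3°, groundspeed=82.2 kt
Leg 3: track=83.7°, groundspeed=129.1 kt
Leg 4: track=173.2°, groundspeed=106.2 kt
Leg 5: track=283.4°, groundspeed=74.6 kt
Leg 6: track=218.0°, groundspeed=85.7 kt

Leg 1: heading 292.8°; drift +5.2° → track 298.0°, groundspeed 75.7 kt
Leg 2: heading 316.3°; drift +12.0° → track 328.3°, groundspeed 82.2 kt
Leg 3: heading 79.7°; drift +4.0° → track 83.7°, groundspeed 129.1 kt
Leg 4: heading 188.4°; drift -15.2° → track 173.2°, groundspeed 106.2 kt
Leg 5: heading 282.1°; drift +1.3° → track 283.4°, groundspeed 74.6 kt
Leg 6: heading 231.7°; drift -13.7° → track 218.0°, groundspeed 85.7 kt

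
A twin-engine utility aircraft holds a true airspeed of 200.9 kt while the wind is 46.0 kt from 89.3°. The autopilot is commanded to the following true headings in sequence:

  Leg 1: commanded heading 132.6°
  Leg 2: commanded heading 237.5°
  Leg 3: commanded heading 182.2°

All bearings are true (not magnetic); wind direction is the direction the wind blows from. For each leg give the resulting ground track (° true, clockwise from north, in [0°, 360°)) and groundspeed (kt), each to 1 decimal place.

Leg 1: heading 132.6°; drift +10.7° → track 143.3°, groundspeed 170.4 kt
Leg 2: heading 237.5°; drift +5.8° → track 243.3°, groundspeed 241.2 kt
Leg 3: heading 182.2°; drift +12.7° → track 194.9°, groundspeed 208.4 kt

Leg 1: track=143.3°, groundspeed=170.4 kt
Leg 2: track=243.3°, groundspeed=241.2 kt
Leg 3: track=194.9°, groundspeed=208.4 kt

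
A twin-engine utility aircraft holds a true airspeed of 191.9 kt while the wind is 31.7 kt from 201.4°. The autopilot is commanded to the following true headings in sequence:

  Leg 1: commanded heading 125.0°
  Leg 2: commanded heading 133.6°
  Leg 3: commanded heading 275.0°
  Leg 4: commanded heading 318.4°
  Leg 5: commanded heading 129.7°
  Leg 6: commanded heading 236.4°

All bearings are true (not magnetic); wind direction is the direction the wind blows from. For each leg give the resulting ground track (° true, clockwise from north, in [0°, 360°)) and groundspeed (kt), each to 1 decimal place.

Leg 1: heading 125.0°; drift -9.5° → track 115.5°, groundspeed 187.0 kt
Leg 2: heading 133.6°; drift -9.3° → track 124.3°, groundspeed 182.3 kt
Leg 3: heading 275.0°; drift +9.4° → track 284.4°, groundspeed 185.5 kt
Leg 4: heading 318.4°; drift +7.8° → track 326.2°, groundspeed 208.2 kt
Leg 5: heading 129.7°; drift -9.4° → track 120.3°, groundspeed 184.4 kt
Leg 6: heading 236.4°; drift +6.3° → track 242.7°, groundspeed 166.9 kt

Leg 1: track=115.5°, groundspeed=187.0 kt
Leg 2: track=124.3°, groundspeed=182.3 kt
Leg 3: track=284.4°, groundspeed=185.5 kt
Leg 4: track=326.2°, groundspeed=208.2 kt
Leg 5: track=120.3°, groundspeed=184.4 kt
Leg 6: track=242.7°, groundspeed=166.9 kt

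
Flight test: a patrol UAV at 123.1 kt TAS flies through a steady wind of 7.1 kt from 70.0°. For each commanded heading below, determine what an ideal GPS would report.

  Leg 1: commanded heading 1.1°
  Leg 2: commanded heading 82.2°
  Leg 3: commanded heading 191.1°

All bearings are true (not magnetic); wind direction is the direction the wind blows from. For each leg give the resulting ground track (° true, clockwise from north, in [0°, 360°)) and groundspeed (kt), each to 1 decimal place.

Leg 1: track=358.0°, groundspeed=120.7 kt
Leg 2: track=82.9°, groundspeed=116.2 kt
Leg 3: track=193.8°, groundspeed=126.9 kt

Leg 1: heading 1.1°; drift -3.1° → track 358.0°, groundspeed 120.7 kt
Leg 2: heading 82.2°; drift +0.7° → track 82.9°, groundspeed 116.2 kt
Leg 3: heading 191.1°; drift +2.7° → track 193.8°, groundspeed 126.9 kt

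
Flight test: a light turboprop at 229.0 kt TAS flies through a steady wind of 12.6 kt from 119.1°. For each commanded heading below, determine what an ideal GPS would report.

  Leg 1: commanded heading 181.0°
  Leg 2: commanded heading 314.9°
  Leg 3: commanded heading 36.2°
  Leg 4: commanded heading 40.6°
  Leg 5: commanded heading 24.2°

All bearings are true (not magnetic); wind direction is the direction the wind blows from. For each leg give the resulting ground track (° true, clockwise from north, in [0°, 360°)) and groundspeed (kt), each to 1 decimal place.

Leg 1: track=183.9°, groundspeed=223.3 kt
Leg 2: track=314.1°, groundspeed=241.1 kt
Leg 3: track=33.1°, groundspeed=227.8 kt
Leg 4: track=37.5°, groundspeed=226.8 kt
Leg 5: track=21.1°, groundspeed=230.4 kt

Leg 1: heading 181.0°; drift +2.9° → track 183.9°, groundspeed 223.3 kt
Leg 2: heading 314.9°; drift -0.8° → track 314.1°, groundspeed 241.1 kt
Leg 3: heading 36.2°; drift -3.1° → track 33.1°, groundspeed 227.8 kt
Leg 4: heading 40.6°; drift -3.1° → track 37.5°, groundspeed 226.8 kt
Leg 5: heading 24.2°; drift -3.1° → track 21.1°, groundspeed 230.4 kt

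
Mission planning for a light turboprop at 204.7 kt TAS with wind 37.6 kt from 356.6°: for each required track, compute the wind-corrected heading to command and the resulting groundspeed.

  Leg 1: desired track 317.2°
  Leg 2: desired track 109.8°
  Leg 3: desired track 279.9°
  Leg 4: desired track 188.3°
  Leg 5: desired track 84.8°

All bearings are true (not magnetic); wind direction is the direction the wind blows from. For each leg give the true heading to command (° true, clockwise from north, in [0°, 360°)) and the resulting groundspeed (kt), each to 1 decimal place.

Leg 1: desired track 317.2°; wind correction +6.7° → command heading 323.9°, groundspeed 174.2 kt
Leg 2: desired track 109.8°; wind correction -9.7° → command heading 100.1°, groundspeed 216.6 kt
Leg 3: desired track 279.9°; wind correction +10.3° → command heading 290.2°, groundspeed 192.8 kt
Leg 4: desired track 188.3°; wind correction +2.1° → command heading 190.4°, groundspeed 241.4 kt
Leg 5: desired track 84.8°; wind correction -10.6° → command heading 74.2°, groundspeed 200.0 kt

Leg 1: heading=323.9°, groundspeed=174.2 kt
Leg 2: heading=100.1°, groundspeed=216.6 kt
Leg 3: heading=290.2°, groundspeed=192.8 kt
Leg 4: heading=190.4°, groundspeed=241.4 kt
Leg 5: heading=74.2°, groundspeed=200.0 kt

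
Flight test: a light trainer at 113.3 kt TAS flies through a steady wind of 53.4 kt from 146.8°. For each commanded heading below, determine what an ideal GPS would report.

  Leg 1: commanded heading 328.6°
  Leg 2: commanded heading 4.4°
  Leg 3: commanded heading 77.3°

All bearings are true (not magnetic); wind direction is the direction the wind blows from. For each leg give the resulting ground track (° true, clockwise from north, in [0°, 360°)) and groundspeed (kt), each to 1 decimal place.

Leg 1: heading 328.6°; drift -0.6° → track 328.0°, groundspeed 166.7 kt
Leg 2: heading 4.4°; drift -11.8° → track 352.6°, groundspeed 159.0 kt
Leg 3: heading 77.3°; drift -27.9° → track 49.4°, groundspeed 107.0 kt

Leg 1: track=328.0°, groundspeed=166.7 kt
Leg 2: track=352.6°, groundspeed=159.0 kt
Leg 3: track=49.4°, groundspeed=107.0 kt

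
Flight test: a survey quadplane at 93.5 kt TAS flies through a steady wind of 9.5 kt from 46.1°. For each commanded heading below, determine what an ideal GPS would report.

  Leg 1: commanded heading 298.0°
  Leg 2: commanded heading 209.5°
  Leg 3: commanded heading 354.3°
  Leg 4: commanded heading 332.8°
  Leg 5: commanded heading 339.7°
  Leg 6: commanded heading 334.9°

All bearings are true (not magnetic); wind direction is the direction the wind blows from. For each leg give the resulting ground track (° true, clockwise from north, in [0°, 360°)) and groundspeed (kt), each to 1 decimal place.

Leg 1: track=292.7°, groundspeed=96.9 kt
Leg 2: track=211.0°, groundspeed=102.6 kt
Leg 3: track=349.4°, groundspeed=87.9 kt
Leg 4: track=327.1°, groundspeed=91.2 kt
Leg 5: track=334.2°, groundspeed=90.1 kt
Leg 6: track=329.2°, groundspeed=90.9 kt

Leg 1: heading 298.0°; drift -5.3° → track 292.7°, groundspeed 96.9 kt
Leg 2: heading 209.5°; drift +1.5° → track 211.0°, groundspeed 102.6 kt
Leg 3: heading 354.3°; drift -4.9° → track 349.4°, groundspeed 87.9 kt
Leg 4: heading 332.8°; drift -5.7° → track 327.1°, groundspeed 91.2 kt
Leg 5: heading 339.7°; drift -5.5° → track 334.2°, groundspeed 90.1 kt
Leg 6: heading 334.9°; drift -5.7° → track 329.2°, groundspeed 90.9 kt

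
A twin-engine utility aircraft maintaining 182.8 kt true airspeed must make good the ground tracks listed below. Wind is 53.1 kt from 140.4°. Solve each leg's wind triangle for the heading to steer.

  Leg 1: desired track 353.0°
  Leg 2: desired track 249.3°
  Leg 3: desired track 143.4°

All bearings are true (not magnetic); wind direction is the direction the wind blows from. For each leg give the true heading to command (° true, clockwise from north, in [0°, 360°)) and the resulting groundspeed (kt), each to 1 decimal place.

Leg 1: heading=2.0°, groundspeed=225.3 kt
Leg 2: heading=233.3°, groundspeed=193.0 kt
Leg 3: heading=142.5°, groundspeed=129.8 kt

Leg 1: desired track 353.0°; wind correction +9.0° → command heading 2.0°, groundspeed 225.3 kt
Leg 2: desired track 249.3°; wind correction -16.0° → command heading 233.3°, groundspeed 193.0 kt
Leg 3: desired track 143.4°; wind correction -0.9° → command heading 142.5°, groundspeed 129.8 kt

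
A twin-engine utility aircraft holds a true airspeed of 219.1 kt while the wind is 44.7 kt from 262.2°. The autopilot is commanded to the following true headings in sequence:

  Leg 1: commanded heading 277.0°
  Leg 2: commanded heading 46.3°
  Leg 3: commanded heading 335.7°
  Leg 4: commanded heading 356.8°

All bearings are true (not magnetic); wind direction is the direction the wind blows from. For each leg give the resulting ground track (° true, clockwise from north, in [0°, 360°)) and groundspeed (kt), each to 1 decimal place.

Leg 1: heading 277.0°; drift +3.7° → track 280.7°, groundspeed 176.3 kt
Leg 2: heading 46.3°; drift +5.9° → track 52.2°, groundspeed 256.7 kt
Leg 3: heading 335.7°; drift +11.7° → track 347.4°, groundspeed 210.8 kt
Leg 4: heading 356.8°; drift +11.3° → track 8.1°, groundspeed 227.1 kt

Leg 1: track=280.7°, groundspeed=176.3 kt
Leg 2: track=52.2°, groundspeed=256.7 kt
Leg 3: track=347.4°, groundspeed=210.8 kt
Leg 4: track=8.1°, groundspeed=227.1 kt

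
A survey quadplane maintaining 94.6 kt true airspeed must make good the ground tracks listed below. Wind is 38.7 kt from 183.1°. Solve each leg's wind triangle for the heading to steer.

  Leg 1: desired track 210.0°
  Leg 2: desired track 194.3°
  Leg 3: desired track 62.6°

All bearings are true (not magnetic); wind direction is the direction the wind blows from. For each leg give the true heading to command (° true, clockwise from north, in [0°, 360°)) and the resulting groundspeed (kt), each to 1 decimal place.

Leg 1: heading=199.3°, groundspeed=58.5 kt
Leg 2: heading=189.7°, groundspeed=56.3 kt
Leg 3: heading=83.2°, groundspeed=108.2 kt

Leg 1: desired track 210.0°; wind correction -10.7° → command heading 199.3°, groundspeed 58.5 kt
Leg 2: desired track 194.3°; wind correction -4.6° → command heading 189.7°, groundspeed 56.3 kt
Leg 3: desired track 62.6°; wind correction +20.6° → command heading 83.2°, groundspeed 108.2 kt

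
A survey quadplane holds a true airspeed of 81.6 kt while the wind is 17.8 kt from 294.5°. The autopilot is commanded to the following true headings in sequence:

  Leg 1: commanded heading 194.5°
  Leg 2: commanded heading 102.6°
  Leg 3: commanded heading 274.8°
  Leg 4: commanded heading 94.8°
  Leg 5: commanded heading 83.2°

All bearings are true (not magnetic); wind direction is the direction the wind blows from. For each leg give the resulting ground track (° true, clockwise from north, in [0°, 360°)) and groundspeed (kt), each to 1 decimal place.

Leg 1: heading 194.5°; drift -11.7° → track 182.8°, groundspeed 86.5 kt
Leg 2: heading 102.6°; drift +2.1° → track 104.7°, groundspeed 99.1 kt
Leg 3: heading 274.8°; drift -5.3° → track 269.5°, groundspeed 65.1 kt
Leg 4: heading 94.8°; drift +3.5° → track 98.3°, groundspeed 98.5 kt
Leg 5: heading 83.2°; drift +5.5° → track 88.7°, groundspeed 97.3 kt

Leg 1: track=182.8°, groundspeed=86.5 kt
Leg 2: track=104.7°, groundspeed=99.1 kt
Leg 3: track=269.5°, groundspeed=65.1 kt
Leg 4: track=98.3°, groundspeed=98.5 kt
Leg 5: track=88.7°, groundspeed=97.3 kt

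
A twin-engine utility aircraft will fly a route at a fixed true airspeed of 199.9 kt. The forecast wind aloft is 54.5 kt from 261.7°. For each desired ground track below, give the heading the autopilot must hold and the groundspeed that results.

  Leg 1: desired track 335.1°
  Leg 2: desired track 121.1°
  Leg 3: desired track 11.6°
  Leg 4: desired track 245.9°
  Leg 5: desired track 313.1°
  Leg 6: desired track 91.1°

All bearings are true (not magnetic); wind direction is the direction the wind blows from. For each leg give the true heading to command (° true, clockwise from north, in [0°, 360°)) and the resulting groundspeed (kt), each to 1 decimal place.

Leg 1: heading=320.0°, groundspeed=177.4 kt
Leg 2: heading=131.1°, groundspeed=239.0 kt
Leg 3: heading=356.7°, groundspeed=211.8 kt
Leg 4: heading=250.2°, groundspeed=146.9 kt
Leg 5: heading=300.8°, groundspeed=161.3 kt
Leg 6: heading=93.7°, groundspeed=253.5 kt

Leg 1: desired track 335.1°; wind correction -15.1° → command heading 320.0°, groundspeed 177.4 kt
Leg 2: desired track 121.1°; wind correction +10.0° → command heading 131.1°, groundspeed 239.0 kt
Leg 3: desired track 11.6°; wind correction -14.9° → command heading 356.7°, groundspeed 211.8 kt
Leg 4: desired track 245.9°; wind correction +4.3° → command heading 250.2°, groundspeed 146.9 kt
Leg 5: desired track 313.1°; wind correction -12.3° → command heading 300.8°, groundspeed 161.3 kt
Leg 6: desired track 91.1°; wind correction +2.6° → command heading 93.7°, groundspeed 253.5 kt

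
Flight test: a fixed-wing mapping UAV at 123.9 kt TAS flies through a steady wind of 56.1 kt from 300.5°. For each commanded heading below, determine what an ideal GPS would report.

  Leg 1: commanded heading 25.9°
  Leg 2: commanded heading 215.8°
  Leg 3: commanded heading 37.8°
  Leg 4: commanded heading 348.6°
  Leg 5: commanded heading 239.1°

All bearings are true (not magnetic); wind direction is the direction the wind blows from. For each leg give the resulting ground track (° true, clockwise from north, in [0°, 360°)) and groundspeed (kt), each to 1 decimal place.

Leg 1: heading 25.9°; drift +25.1° → track 51.0°, groundspeed 131.8 kt
Leg 2: heading 215.8°; drift -25.2° → track 190.6°, groundspeed 131.2 kt
Leg 3: heading 37.8°; drift +23.0° → track 60.8°, groundspeed 142.4 kt
Leg 4: heading 348.6°; drift +25.8° → track 14.4°, groundspeed 96.0 kt
Leg 5: heading 239.1°; drift -26.9° → track 212.2°, groundspeed 108.8 kt

Leg 1: track=51.0°, groundspeed=131.8 kt
Leg 2: track=190.6°, groundspeed=131.2 kt
Leg 3: track=60.8°, groundspeed=142.4 kt
Leg 4: track=14.4°, groundspeed=96.0 kt
Leg 5: track=212.2°, groundspeed=108.8 kt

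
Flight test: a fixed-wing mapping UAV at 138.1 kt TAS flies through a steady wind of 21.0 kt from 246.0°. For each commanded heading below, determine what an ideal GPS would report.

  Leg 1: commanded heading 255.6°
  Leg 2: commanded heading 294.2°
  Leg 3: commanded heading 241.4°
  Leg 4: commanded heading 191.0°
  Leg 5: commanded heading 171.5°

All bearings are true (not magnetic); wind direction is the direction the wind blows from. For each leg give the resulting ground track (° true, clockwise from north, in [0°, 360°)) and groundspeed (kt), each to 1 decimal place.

Leg 1: track=257.3°, groundspeed=117.4 kt
Leg 2: track=301.4°, groundspeed=125.1 kt
Leg 3: track=240.6°, groundspeed=117.2 kt
Leg 4: track=183.2°, groundspeed=127.2 kt
Leg 5: track=162.8°, groundspeed=134.0 kt

Leg 1: heading 255.6°; drift +1.7° → track 257.3°, groundspeed 117.4 kt
Leg 2: heading 294.2°; drift +7.2° → track 301.4°, groundspeed 125.1 kt
Leg 3: heading 241.4°; drift -0.8° → track 240.6°, groundspeed 117.2 kt
Leg 4: heading 191.0°; drift -7.8° → track 183.2°, groundspeed 127.2 kt
Leg 5: heading 171.5°; drift -8.7° → track 162.8°, groundspeed 134.0 kt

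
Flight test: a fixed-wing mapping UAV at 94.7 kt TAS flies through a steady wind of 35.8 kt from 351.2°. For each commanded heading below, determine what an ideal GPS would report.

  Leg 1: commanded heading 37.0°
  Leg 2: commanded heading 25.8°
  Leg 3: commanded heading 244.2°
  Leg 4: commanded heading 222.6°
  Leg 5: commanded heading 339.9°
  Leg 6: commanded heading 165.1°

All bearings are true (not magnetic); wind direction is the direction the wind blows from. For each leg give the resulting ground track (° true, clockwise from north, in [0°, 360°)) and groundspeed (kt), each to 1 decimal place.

Leg 1: heading 37.0°; drift +20.2° → track 57.2°, groundspeed 74.3 kt
Leg 2: heading 25.8°; drift +17.3° → track 43.1°, groundspeed 68.3 kt
Leg 3: heading 244.2°; drift -18.0° → track 226.2°, groundspeed 110.6 kt
Leg 4: heading 222.6°; drift -13.4° → track 209.2°, groundspeed 120.3 kt
Leg 5: heading 339.9°; drift -6.7° → track 333.2°, groundspeed 60.0 kt
Leg 6: heading 165.1°; drift +1.7° → track 166.8°, groundspeed 130.4 kt

Leg 1: track=57.2°, groundspeed=74.3 kt
Leg 2: track=43.1°, groundspeed=68.3 kt
Leg 3: track=226.2°, groundspeed=110.6 kt
Leg 4: track=209.2°, groundspeed=120.3 kt
Leg 5: track=333.2°, groundspeed=60.0 kt
Leg 6: track=166.8°, groundspeed=130.4 kt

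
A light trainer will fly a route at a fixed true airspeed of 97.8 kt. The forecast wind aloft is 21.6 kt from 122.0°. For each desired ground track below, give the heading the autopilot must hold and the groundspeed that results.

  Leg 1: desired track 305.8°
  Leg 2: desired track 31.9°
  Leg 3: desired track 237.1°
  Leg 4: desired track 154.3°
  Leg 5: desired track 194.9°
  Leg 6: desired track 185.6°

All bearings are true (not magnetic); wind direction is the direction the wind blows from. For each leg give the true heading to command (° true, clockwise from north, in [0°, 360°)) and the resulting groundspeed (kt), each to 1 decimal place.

Leg 1: desired track 305.8°; wind correction +0.8° → command heading 306.6°, groundspeed 119.3 kt
Leg 2: desired track 31.9°; wind correction +12.8° → command heading 44.7°, groundspeed 95.4 kt
Leg 3: desired track 237.1°; wind correction -11.5° → command heading 225.6°, groundspeed 105.0 kt
Leg 4: desired track 154.3°; wind correction -6.8° → command heading 147.5°, groundspeed 78.9 kt
Leg 5: desired track 194.9°; wind correction -12.2° → command heading 182.7°, groundspeed 89.2 kt
Leg 6: desired track 185.6°; wind correction -11.4° → command heading 174.2°, groundspeed 86.3 kt

Leg 1: heading=306.6°, groundspeed=119.3 kt
Leg 2: heading=44.7°, groundspeed=95.4 kt
Leg 3: heading=225.6°, groundspeed=105.0 kt
Leg 4: heading=147.5°, groundspeed=78.9 kt
Leg 5: heading=182.7°, groundspeed=89.2 kt
Leg 6: heading=174.2°, groundspeed=86.3 kt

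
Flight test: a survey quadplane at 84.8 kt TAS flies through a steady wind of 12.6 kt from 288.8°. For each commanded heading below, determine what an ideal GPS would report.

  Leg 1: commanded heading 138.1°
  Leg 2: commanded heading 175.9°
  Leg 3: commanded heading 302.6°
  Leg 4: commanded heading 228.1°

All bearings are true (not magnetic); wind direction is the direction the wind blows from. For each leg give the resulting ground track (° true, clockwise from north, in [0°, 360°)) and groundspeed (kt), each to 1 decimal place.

Leg 1: heading 138.1°; drift -3.7° → track 134.4°, groundspeed 96.0 kt
Leg 2: heading 175.9°; drift -7.4° → track 168.5°, groundspeed 90.5 kt
Leg 3: heading 302.6°; drift +2.4° → track 305.0°, groundspeed 72.6 kt
Leg 4: heading 228.1°; drift -8.0° → track 220.1°, groundspeed 79.4 kt

Leg 1: track=134.4°, groundspeed=96.0 kt
Leg 2: track=168.5°, groundspeed=90.5 kt
Leg 3: track=305.0°, groundspeed=72.6 kt
Leg 4: track=220.1°, groundspeed=79.4 kt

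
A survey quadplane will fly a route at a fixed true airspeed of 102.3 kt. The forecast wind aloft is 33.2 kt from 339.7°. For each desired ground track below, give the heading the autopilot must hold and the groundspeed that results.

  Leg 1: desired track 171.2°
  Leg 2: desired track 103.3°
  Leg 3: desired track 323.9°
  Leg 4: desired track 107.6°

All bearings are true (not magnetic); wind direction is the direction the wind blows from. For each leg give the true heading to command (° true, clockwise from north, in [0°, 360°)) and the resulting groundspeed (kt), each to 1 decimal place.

Leg 1: desired track 171.2°; wind correction +3.7° → command heading 174.9°, groundspeed 134.6 kt
Leg 2: desired track 103.3°; wind correction -15.7° → command heading 87.6°, groundspeed 116.9 kt
Leg 3: desired track 323.9°; wind correction +5.1° → command heading 329.0°, groundspeed 70.0 kt
Leg 4: desired track 107.6°; wind correction -14.8° → command heading 92.8°, groundspeed 119.3 kt

Leg 1: heading=174.9°, groundspeed=134.6 kt
Leg 2: heading=87.6°, groundspeed=116.9 kt
Leg 3: heading=329.0°, groundspeed=70.0 kt
Leg 4: heading=92.8°, groundspeed=119.3 kt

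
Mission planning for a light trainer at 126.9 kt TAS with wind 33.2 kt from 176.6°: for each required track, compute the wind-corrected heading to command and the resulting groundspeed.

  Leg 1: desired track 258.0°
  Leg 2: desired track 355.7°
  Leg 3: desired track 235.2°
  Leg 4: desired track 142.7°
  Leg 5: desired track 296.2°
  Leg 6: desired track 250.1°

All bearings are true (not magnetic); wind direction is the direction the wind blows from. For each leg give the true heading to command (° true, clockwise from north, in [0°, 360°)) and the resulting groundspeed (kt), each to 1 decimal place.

Leg 1: desired track 258.0°; wind correction -15.0° → command heading 243.0°, groundspeed 117.6 kt
Leg 2: desired track 355.7°; wind correction -0.2° → command heading 355.5°, groundspeed 160.1 kt
Leg 3: desired track 235.2°; wind correction -12.9° → command heading 222.3°, groundspeed 106.4 kt
Leg 4: desired track 142.7°; wind correction +8.4° → command heading 151.1°, groundspeed 98.0 kt
Leg 5: desired track 296.2°; wind correction -13.1° → command heading 283.1°, groundspeed 140.0 kt
Leg 6: desired track 250.1°; wind correction -14.5° → command heading 235.6°, groundspeed 113.4 kt

Leg 1: heading=243.0°, groundspeed=117.6 kt
Leg 2: heading=355.5°, groundspeed=160.1 kt
Leg 3: heading=222.3°, groundspeed=106.4 kt
Leg 4: heading=151.1°, groundspeed=98.0 kt
Leg 5: heading=283.1°, groundspeed=140.0 kt
Leg 6: heading=235.6°, groundspeed=113.4 kt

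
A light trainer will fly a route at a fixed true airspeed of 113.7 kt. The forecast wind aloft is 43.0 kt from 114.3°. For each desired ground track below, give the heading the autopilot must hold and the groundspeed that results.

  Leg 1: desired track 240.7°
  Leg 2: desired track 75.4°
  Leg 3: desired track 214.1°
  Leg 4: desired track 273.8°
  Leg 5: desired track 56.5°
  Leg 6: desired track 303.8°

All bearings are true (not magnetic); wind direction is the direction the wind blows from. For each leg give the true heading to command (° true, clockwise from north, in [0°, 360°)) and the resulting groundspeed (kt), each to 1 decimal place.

Leg 1: heading=223.0°, groundspeed=133.8 kt
Leg 2: heading=89.1°, groundspeed=77.0 kt
Leg 3: heading=192.2°, groundspeed=112.8 kt
Leg 4: heading=266.2°, groundspeed=153.0 kt
Leg 5: heading=75.2°, groundspeed=84.8 kt
Leg 6: heading=307.4°, groundspeed=155.9 kt

Leg 1: desired track 240.7°; wind correction -17.7° → command heading 223.0°, groundspeed 133.8 kt
Leg 2: desired track 75.4°; wind correction +13.7° → command heading 89.1°, groundspeed 77.0 kt
Leg 3: desired track 214.1°; wind correction -21.9° → command heading 192.2°, groundspeed 112.8 kt
Leg 4: desired track 273.8°; wind correction -7.6° → command heading 266.2°, groundspeed 153.0 kt
Leg 5: desired track 56.5°; wind correction +18.7° → command heading 75.2°, groundspeed 84.8 kt
Leg 6: desired track 303.8°; wind correction +3.6° → command heading 307.4°, groundspeed 155.9 kt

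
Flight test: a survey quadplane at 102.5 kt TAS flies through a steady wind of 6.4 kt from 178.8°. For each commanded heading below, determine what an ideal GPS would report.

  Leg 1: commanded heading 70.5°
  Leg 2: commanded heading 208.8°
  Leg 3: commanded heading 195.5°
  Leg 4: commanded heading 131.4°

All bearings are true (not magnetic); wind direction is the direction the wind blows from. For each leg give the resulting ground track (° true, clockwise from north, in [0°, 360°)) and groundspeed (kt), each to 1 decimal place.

Leg 1: heading 70.5°; drift -3.3° → track 67.2°, groundspeed 104.7 kt
Leg 2: heading 208.8°; drift +1.9° → track 210.7°, groundspeed 97.0 kt
Leg 3: heading 195.5°; drift +1.1° → track 196.6°, groundspeed 96.4 kt
Leg 4: heading 131.4°; drift -2.7° → track 128.7°, groundspeed 98.3 kt

Leg 1: track=67.2°, groundspeed=104.7 kt
Leg 2: track=210.7°, groundspeed=97.0 kt
Leg 3: track=196.6°, groundspeed=96.4 kt
Leg 4: track=128.7°, groundspeed=98.3 kt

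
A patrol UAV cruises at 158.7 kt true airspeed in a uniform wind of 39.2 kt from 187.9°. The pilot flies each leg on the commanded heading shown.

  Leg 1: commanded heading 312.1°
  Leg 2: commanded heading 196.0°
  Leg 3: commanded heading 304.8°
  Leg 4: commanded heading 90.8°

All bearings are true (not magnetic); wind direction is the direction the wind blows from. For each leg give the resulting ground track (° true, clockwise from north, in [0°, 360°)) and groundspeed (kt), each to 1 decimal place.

Leg 1: heading 312.1°; drift +10.2° → track 322.3°, groundspeed 183.6 kt
Leg 2: heading 196.0°; drift +2.6° → track 198.6°, groundspeed 120.0 kt
Leg 3: heading 304.8°; drift +11.2° → track 316.0°, groundspeed 179.9 kt
Leg 4: heading 90.8°; drift -13.4° → track 77.4°, groundspeed 168.1 kt

Leg 1: track=322.3°, groundspeed=183.6 kt
Leg 2: track=198.6°, groundspeed=120.0 kt
Leg 3: track=316.0°, groundspeed=179.9 kt
Leg 4: track=77.4°, groundspeed=168.1 kt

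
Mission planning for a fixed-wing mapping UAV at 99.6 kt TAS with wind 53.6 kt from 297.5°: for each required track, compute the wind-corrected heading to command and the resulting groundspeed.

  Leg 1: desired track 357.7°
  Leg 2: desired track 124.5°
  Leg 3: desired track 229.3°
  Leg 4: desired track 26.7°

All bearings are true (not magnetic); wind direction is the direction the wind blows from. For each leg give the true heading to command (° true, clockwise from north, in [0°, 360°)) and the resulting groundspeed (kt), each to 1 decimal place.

Leg 1: desired track 357.7°; wind correction -27.8° → command heading 329.9°, groundspeed 61.4 kt
Leg 2: desired track 124.5°; wind correction +3.8° → command heading 128.3°, groundspeed 152.6 kt
Leg 3: desired track 229.3°; wind correction +30.0° → command heading 259.3°, groundspeed 66.4 kt
Leg 4: desired track 26.7°; wind correction -32.6° → command heading 354.1°, groundspeed 83.2 kt

Leg 1: heading=329.9°, groundspeed=61.4 kt
Leg 2: heading=128.3°, groundspeed=152.6 kt
Leg 3: heading=259.3°, groundspeed=66.4 kt
Leg 4: heading=354.1°, groundspeed=83.2 kt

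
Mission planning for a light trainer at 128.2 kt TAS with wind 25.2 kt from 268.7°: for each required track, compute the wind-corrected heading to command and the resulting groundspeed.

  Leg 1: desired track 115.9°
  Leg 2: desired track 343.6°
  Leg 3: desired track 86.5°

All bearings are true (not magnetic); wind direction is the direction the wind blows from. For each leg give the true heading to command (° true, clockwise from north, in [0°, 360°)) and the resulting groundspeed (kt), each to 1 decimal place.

Leg 1: desired track 115.9°; wind correction +5.2° → command heading 121.1°, groundspeed 150.1 kt
Leg 2: desired track 343.6°; wind correction -10.9° → command heading 332.7°, groundspeed 119.3 kt
Leg 3: desired track 86.5°; wind correction -0.4° → command heading 86.1°, groundspeed 153.4 kt

Leg 1: heading=121.1°, groundspeed=150.1 kt
Leg 2: heading=332.7°, groundspeed=119.3 kt
Leg 3: heading=86.1°, groundspeed=153.4 kt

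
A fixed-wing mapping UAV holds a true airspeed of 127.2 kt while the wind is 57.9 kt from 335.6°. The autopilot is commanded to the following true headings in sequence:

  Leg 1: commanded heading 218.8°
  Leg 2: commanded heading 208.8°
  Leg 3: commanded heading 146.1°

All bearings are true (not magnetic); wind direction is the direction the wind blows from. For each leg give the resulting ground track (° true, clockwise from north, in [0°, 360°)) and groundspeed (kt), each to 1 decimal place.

Leg 1: track=200.2°, groundspeed=161.8 kt
Leg 2: track=192.8°, groundspeed=168.4 kt
Leg 3: track=149.1°, groundspeed=184.6 kt

Leg 1: heading 218.8°; drift -18.6° → track 200.2°, groundspeed 161.8 kt
Leg 2: heading 208.8°; drift -16.0° → track 192.8°, groundspeed 168.4 kt
Leg 3: heading 146.1°; drift +3.0° → track 149.1°, groundspeed 184.6 kt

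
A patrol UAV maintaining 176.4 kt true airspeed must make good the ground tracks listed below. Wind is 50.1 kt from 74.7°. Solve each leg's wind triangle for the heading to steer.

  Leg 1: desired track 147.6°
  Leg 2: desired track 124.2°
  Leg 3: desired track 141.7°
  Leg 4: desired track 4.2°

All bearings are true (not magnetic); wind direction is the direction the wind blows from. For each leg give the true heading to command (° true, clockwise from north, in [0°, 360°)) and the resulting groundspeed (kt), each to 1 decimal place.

Leg 1: heading=131.8°, groundspeed=155.0 kt
Leg 2: heading=111.7°, groundspeed=139.7 kt
Leg 3: heading=126.5°, groundspeed=150.7 kt
Leg 4: heading=19.7°, groundspeed=153.2 kt

Leg 1: desired track 147.6°; wind correction -15.8° → command heading 131.8°, groundspeed 155.0 kt
Leg 2: desired track 124.2°; wind correction -12.5° → command heading 111.7°, groundspeed 139.7 kt
Leg 3: desired track 141.7°; wind correction -15.2° → command heading 126.5°, groundspeed 150.7 kt
Leg 4: desired track 4.2°; wind correction +15.5° → command heading 19.7°, groundspeed 153.2 kt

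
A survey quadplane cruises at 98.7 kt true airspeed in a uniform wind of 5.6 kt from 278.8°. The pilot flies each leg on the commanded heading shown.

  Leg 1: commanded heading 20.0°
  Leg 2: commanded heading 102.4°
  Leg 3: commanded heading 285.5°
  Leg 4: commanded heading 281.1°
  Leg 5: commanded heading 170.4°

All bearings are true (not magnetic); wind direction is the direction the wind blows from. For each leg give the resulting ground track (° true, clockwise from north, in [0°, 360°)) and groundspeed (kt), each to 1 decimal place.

Leg 1: heading 20.0°; drift +3.2° → track 23.2°, groundspeed 99.9 kt
Leg 2: heading 102.4°; drift -0.2° → track 102.2°, groundspeed 104.3 kt
Leg 3: heading 285.5°; drift +0.4° → track 285.9°, groundspeed 93.1 kt
Leg 4: heading 281.1°; drift +0.1° → track 281.2°, groundspeed 93.1 kt
Leg 5: heading 170.4°; drift -3.0° → track 167.4°, groundspeed 100.6 kt

Leg 1: track=23.2°, groundspeed=99.9 kt
Leg 2: track=102.2°, groundspeed=104.3 kt
Leg 3: track=285.9°, groundspeed=93.1 kt
Leg 4: track=281.2°, groundspeed=93.1 kt
Leg 5: track=167.4°, groundspeed=100.6 kt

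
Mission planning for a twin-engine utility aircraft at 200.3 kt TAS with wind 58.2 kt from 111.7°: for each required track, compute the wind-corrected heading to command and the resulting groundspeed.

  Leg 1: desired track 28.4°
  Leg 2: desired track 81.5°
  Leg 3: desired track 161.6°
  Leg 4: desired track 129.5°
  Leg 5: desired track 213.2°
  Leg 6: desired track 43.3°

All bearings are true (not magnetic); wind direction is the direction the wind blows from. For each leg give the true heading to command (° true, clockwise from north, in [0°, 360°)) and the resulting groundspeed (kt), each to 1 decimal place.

Leg 1: heading=45.2°, groundspeed=185.0 kt
Leg 2: heading=89.9°, groundspeed=147.8 kt
Leg 3: heading=148.8°, groundspeed=157.8 kt
Leg 4: heading=124.4°, groundspeed=144.1 kt
Leg 5: heading=196.7°, groundspeed=203.6 kt
Leg 6: heading=59.0°, groundspeed=171.4 kt

Leg 1: desired track 28.4°; wind correction +16.8° → command heading 45.2°, groundspeed 185.0 kt
Leg 2: desired track 81.5°; wind correction +8.4° → command heading 89.9°, groundspeed 147.8 kt
Leg 3: desired track 161.6°; wind correction -12.8° → command heading 148.8°, groundspeed 157.8 kt
Leg 4: desired track 129.5°; wind correction -5.1° → command heading 124.4°, groundspeed 144.1 kt
Leg 5: desired track 213.2°; wind correction -16.5° → command heading 196.7°, groundspeed 203.6 kt
Leg 6: desired track 43.3°; wind correction +15.7° → command heading 59.0°, groundspeed 171.4 kt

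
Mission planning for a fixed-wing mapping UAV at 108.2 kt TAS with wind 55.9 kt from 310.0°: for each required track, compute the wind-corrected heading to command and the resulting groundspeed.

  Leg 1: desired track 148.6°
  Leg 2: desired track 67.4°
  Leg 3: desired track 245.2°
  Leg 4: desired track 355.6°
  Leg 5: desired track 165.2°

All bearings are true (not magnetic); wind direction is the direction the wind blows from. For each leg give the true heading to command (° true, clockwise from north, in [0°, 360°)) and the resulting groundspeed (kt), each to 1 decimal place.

Leg 1: heading=158.1°, groundspeed=159.7 kt
Leg 2: heading=40.1°, groundspeed=121.9 kt
Leg 3: heading=273.1°, groundspeed=71.8 kt
Leg 4: heading=333.9°, groundspeed=61.4 kt
Leg 5: heading=182.5°, groundspeed=149.0 kt

Leg 1: desired track 148.6°; wind correction +9.5° → command heading 158.1°, groundspeed 159.7 kt
Leg 2: desired track 67.4°; wind correction -27.3° → command heading 40.1°, groundspeed 121.9 kt
Leg 3: desired track 245.2°; wind correction +27.9° → command heading 273.1°, groundspeed 71.8 kt
Leg 4: desired track 355.6°; wind correction -21.7° → command heading 333.9°, groundspeed 61.4 kt
Leg 5: desired track 165.2°; wind correction +17.3° → command heading 182.5°, groundspeed 149.0 kt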